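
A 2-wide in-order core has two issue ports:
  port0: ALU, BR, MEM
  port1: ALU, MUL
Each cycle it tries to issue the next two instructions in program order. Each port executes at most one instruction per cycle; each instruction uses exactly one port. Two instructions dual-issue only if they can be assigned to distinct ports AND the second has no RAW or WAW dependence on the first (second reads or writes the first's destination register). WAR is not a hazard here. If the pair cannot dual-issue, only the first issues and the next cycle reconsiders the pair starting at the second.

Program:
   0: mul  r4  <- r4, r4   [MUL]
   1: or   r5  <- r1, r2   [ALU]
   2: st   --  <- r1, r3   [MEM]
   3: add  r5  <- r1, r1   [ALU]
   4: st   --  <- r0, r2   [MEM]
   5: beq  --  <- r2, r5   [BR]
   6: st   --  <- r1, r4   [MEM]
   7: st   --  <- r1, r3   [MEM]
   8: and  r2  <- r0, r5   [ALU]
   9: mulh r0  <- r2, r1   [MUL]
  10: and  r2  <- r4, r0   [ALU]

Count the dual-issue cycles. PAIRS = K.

PAIRS = 3

c0: i0&i1 mul.MUL or.ALU  dual
c1: i2&i3 st.MEM add.ALU  dual
c2: i4 st.MEM  no-port MEM/BR
c3: i5 beq.BR  no-port BR/MEM
c4: i6 st.MEM  no-port MEM/MEM
c5: i7&i8 st.MEM and.ALU  dual
c6: i9 mulh.MUL  RAW r0
c7: i10 and.ALU  tail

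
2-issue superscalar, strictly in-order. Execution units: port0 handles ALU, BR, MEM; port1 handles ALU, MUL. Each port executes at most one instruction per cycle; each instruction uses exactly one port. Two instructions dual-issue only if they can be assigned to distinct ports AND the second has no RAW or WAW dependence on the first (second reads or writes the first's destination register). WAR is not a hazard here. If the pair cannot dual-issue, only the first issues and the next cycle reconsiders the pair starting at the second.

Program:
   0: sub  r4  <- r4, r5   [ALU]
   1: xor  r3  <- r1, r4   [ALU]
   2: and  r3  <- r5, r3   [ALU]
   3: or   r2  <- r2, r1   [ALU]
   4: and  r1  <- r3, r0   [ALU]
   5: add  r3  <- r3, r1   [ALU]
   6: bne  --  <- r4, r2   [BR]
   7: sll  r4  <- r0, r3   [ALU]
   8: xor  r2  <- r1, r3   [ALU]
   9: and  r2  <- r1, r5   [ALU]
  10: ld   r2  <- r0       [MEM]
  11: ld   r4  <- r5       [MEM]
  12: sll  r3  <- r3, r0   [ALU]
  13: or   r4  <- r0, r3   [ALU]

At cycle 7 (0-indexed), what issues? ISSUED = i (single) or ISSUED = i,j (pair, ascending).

ISSUED = 10

[0] i0  sub.ALU  -- RAW r4
[1] i1  xor.ALU  -- RAW+WAW r3
[2] i2/i3  and.ALU/or.ALU  -- dual
[3] i4  and.ALU  -- RAW r1
[4] i5/i6  add.ALU/bne.BR  -- dual
[5] i7/i8  sll.ALU/xor.ALU  -- dual
[6] i9  and.ALU  -- WAW r2
[7] i10  ld.MEM  -- no-port MEM/MEM
[8] i11/i12  ld.MEM/sll.ALU  -- dual
[9] i13  or.ALU  -- tail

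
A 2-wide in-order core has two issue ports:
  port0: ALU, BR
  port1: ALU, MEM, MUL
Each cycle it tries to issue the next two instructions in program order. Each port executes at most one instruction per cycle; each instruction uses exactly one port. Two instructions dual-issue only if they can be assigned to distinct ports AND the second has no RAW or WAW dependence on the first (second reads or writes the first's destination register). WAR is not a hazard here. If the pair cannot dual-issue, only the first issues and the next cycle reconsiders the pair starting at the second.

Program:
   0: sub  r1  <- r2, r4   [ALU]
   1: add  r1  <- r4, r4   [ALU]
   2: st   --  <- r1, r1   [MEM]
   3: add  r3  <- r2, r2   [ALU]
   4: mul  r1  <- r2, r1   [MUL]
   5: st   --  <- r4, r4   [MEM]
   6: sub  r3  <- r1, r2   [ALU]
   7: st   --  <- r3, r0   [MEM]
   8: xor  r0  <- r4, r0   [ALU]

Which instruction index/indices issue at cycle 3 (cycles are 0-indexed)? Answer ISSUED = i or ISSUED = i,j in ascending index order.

ISSUED = 4

c0: i0 sub  WAW r1
c1: i1 add  RAW r1
c2: i2,i3 st/add  pair
c3: i4 mul  no-port MUL/MEM
c4: i5,i6 st/sub  pair
c5: i7,i8 st/xor  pair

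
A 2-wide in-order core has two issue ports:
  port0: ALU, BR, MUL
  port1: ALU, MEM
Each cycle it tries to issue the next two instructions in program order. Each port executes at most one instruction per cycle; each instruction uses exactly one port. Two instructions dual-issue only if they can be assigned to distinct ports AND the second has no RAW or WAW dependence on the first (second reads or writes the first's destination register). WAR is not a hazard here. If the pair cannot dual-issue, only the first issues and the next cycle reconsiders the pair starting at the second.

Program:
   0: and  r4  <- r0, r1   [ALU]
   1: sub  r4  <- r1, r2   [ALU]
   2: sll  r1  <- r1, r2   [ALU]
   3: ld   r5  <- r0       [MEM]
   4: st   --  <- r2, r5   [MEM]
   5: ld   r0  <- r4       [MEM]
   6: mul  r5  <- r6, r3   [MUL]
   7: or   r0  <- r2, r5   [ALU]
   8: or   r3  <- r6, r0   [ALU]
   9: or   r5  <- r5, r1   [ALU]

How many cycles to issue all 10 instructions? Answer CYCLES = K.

[0] i0  and  -- WAW r4
[1] i1&i2  sub;sll  -- 2-wide
[2] i3  ld  -- no-port MEM/MEM
[3] i4  st  -- no-port MEM/MEM
[4] i5&i6  ld;mul  -- 2-wide
[5] i7  or  -- RAW r0
[6] i8&i9  or;or  -- 2-wide

CYCLES = 7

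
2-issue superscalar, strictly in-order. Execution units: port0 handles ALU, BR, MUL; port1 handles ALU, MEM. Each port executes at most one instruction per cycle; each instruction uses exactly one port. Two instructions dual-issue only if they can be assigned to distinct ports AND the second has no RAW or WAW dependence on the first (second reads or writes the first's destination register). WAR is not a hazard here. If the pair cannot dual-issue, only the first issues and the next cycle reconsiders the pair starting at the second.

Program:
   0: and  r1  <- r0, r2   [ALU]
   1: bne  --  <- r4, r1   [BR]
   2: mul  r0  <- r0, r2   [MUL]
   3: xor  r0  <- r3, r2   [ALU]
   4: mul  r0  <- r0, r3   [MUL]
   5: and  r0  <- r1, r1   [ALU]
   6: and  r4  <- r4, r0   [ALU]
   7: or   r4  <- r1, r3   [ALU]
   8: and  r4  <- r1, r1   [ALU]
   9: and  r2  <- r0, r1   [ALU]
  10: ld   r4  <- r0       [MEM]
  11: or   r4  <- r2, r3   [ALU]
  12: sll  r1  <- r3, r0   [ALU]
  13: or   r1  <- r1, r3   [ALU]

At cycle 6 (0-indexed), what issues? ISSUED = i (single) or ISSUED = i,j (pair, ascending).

ISSUED = 6

[0] i0  and.ALU  -- RAW r1
[1] i1  bne.BR  -- no-port BR/MUL
[2] i2  mul.MUL  -- WAW r0
[3] i3  xor.ALU  -- RAW+WAW r0
[4] i4  mul.MUL  -- WAW r0
[5] i5  and.ALU  -- RAW r0
[6] i6  and.ALU  -- WAW r4
[7] i7  or.ALU  -- WAW r4
[8] i8,i9  and.ALU;and.ALU  -- pair
[9] i10  ld.MEM  -- WAW r4
[10] i11,i12  or.ALU;sll.ALU  -- pair
[11] i13  or.ALU  -- tail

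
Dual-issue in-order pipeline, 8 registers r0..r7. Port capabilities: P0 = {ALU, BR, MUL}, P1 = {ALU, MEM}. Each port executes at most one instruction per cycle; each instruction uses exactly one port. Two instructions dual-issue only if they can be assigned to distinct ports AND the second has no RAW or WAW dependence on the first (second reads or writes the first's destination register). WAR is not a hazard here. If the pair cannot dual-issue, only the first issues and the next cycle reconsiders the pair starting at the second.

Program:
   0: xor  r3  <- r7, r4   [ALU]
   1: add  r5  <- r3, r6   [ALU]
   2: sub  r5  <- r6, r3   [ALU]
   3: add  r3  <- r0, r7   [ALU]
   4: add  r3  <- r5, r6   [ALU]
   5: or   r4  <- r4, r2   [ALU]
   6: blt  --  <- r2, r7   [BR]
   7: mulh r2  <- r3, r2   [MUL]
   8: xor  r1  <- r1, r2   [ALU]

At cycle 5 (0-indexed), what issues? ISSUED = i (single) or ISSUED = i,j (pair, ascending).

ISSUED = 7

  cy0 -> i0 (xor.ALU) RAW r3
  cy1 -> i1 (add.ALU) WAW r5
  cy2 -> i2,i3 (sub.ALU;add.ALU) 2-wide
  cy3 -> i4,i5 (add.ALU;or.ALU) 2-wide
  cy4 -> i6 (blt.BR) no-port BR/MUL
  cy5 -> i7 (mulh.MUL) RAW r2
  cy6 -> i8 (xor.ALU) tail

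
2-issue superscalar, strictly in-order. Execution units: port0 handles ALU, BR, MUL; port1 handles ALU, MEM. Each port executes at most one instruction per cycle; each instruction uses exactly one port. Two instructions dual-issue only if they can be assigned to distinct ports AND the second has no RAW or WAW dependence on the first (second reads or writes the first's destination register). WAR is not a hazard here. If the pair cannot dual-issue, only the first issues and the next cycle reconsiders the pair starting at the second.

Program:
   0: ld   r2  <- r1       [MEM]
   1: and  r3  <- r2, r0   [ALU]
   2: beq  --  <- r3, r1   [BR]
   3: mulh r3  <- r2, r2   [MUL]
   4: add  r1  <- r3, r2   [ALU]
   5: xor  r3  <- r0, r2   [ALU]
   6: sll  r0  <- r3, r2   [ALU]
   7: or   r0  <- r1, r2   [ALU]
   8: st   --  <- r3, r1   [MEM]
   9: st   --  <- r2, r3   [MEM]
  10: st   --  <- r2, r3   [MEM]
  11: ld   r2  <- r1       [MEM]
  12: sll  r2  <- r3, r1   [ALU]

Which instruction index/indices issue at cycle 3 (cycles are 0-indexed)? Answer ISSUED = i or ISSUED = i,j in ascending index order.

ISSUED = 3

[0] i0  ld  -- RAW r2
[1] i1  and  -- RAW r3
[2] i2  beq  -- no-port BR/MUL
[3] i3  mulh  -- RAW r3
[4] i4,i5  add/xor  -- dual
[5] i6  sll  -- WAW r0
[6] i7,i8  or/st  -- dual
[7] i9  st  -- no-port MEM/MEM
[8] i10  st  -- no-port MEM/MEM
[9] i11  ld  -- WAW r2
[10] i12  sll  -- tail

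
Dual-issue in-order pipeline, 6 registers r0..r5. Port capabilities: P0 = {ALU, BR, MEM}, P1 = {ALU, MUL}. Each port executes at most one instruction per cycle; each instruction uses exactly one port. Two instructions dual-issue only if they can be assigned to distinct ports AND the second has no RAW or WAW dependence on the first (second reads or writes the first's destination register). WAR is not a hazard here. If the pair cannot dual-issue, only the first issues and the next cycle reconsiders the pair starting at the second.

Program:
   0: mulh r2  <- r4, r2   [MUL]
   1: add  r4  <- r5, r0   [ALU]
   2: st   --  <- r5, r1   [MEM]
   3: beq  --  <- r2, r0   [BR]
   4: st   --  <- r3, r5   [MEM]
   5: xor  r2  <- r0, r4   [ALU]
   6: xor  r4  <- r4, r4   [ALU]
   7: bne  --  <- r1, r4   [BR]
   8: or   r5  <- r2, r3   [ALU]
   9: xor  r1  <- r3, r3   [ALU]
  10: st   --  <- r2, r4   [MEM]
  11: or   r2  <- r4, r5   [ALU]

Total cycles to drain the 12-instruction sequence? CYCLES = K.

CYCLES = 8

  cy0 -> i0+i1 (mulh+add) pair
  cy1 -> i2 (st) no-port MEM/BR
  cy2 -> i3 (beq) no-port BR/MEM
  cy3 -> i4+i5 (st+xor) pair
  cy4 -> i6 (xor) RAW r4
  cy5 -> i7+i8 (bne+or) pair
  cy6 -> i9+i10 (xor+st) pair
  cy7 -> i11 (or) tail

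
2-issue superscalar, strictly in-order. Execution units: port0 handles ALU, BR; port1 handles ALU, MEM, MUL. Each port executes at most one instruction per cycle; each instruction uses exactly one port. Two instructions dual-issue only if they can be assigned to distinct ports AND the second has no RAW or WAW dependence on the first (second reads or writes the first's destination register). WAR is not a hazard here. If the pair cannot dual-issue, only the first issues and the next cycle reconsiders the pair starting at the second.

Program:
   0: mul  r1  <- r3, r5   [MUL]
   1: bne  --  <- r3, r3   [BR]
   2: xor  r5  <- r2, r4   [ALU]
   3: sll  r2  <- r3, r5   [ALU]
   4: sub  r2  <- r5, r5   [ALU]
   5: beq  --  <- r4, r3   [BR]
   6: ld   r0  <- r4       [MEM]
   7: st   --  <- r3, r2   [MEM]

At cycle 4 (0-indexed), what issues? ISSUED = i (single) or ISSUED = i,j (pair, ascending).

ISSUED = 6

  cy0 -> i0+i1 (mul+bne) 2-wide
  cy1 -> i2 (xor) RAW r5
  cy2 -> i3 (sll) WAW r2
  cy3 -> i4+i5 (sub+beq) 2-wide
  cy4 -> i6 (ld) no-port MEM/MEM
  cy5 -> i7 (st) tail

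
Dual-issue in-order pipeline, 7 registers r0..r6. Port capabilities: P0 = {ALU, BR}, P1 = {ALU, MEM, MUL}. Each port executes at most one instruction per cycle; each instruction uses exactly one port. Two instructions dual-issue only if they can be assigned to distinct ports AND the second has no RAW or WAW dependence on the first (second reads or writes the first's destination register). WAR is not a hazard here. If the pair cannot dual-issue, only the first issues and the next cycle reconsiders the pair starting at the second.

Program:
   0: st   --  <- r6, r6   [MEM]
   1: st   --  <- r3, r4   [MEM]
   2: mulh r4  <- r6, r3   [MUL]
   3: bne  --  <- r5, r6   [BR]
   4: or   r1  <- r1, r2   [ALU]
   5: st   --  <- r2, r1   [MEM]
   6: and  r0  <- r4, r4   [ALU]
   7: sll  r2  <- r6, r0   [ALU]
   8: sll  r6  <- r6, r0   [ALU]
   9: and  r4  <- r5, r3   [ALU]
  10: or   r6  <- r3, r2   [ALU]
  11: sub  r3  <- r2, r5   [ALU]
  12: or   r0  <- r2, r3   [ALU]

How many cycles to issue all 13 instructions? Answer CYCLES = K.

0. st @i0  | no-port MEM/MEM
1. st @i1  | no-port MEM/MUL
2. mulh bne @i2/i3  | pair
3. or @i4  | RAW r1
4. st and @i5/i6  | pair
5. sll sll @i7/i8  | pair
6. and or @i9/i10  | pair
7. sub @i11  | RAW r3
8. or @i12  | tail

CYCLES = 9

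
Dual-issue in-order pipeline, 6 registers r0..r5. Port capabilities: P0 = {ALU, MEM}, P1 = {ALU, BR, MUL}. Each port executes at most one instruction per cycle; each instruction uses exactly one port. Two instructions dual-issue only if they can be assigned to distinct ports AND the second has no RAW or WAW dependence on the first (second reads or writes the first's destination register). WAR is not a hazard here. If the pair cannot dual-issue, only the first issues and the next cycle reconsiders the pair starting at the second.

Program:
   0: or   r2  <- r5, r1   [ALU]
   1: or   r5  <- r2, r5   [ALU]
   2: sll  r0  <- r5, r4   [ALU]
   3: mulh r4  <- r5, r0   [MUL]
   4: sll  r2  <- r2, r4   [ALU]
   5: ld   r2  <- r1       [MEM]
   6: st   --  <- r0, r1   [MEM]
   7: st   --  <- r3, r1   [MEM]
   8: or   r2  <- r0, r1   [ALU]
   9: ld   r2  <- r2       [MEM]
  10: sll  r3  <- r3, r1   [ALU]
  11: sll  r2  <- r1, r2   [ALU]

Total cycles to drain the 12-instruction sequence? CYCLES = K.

  cy0 -> i0 (or.ALU) RAW r2
  cy1 -> i1 (or.ALU) RAW r5
  cy2 -> i2 (sll.ALU) RAW r0
  cy3 -> i3 (mulh.MUL) RAW r4
  cy4 -> i4 (sll.ALU) WAW r2
  cy5 -> i5 (ld.MEM) no-port MEM/MEM
  cy6 -> i6 (st.MEM) no-port MEM/MEM
  cy7 -> i7+i8 (st.MEM/or.ALU) pair
  cy8 -> i9+i10 (ld.MEM/sll.ALU) pair
  cy9 -> i11 (sll.ALU) tail

CYCLES = 10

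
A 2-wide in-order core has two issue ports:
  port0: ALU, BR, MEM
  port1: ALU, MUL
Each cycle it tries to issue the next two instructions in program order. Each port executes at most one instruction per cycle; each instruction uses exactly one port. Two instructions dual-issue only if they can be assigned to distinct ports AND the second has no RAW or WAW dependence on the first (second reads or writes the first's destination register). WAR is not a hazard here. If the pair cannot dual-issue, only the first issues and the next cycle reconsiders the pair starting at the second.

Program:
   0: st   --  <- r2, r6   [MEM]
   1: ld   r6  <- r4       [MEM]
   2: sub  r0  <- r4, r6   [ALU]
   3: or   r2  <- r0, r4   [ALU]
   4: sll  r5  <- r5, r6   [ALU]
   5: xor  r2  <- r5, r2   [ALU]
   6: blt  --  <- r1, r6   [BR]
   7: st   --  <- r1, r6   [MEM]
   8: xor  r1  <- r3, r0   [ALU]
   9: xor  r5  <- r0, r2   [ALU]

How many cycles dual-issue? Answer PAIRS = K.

  cy0 -> i0 (st) no-port MEM/MEM
  cy1 -> i1 (ld) RAW r6
  cy2 -> i2 (sub) RAW r0
  cy3 -> i3+i4 (or+sll) dual
  cy4 -> i5+i6 (xor+blt) dual
  cy5 -> i7+i8 (st+xor) dual
  cy6 -> i9 (xor) tail

PAIRS = 3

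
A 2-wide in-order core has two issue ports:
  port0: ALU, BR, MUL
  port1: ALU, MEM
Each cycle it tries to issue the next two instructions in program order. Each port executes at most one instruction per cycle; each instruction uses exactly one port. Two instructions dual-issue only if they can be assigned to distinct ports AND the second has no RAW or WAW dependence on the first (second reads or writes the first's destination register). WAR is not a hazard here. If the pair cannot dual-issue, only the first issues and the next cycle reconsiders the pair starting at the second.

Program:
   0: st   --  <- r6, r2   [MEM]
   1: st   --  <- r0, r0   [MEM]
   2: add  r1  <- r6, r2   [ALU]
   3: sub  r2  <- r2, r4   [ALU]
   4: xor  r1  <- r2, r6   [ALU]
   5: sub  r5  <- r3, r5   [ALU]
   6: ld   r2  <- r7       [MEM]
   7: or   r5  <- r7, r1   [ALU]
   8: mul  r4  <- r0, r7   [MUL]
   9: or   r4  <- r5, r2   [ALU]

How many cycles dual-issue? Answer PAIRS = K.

PAIRS = 3

  cy0 -> i0 (st.MEM) no-port MEM/MEM
  cy1 -> i1+i2 (st.MEM+add.ALU) pair
  cy2 -> i3 (sub.ALU) RAW r2
  cy3 -> i4+i5 (xor.ALU+sub.ALU) pair
  cy4 -> i6+i7 (ld.MEM+or.ALU) pair
  cy5 -> i8 (mul.MUL) WAW r4
  cy6 -> i9 (or.ALU) tail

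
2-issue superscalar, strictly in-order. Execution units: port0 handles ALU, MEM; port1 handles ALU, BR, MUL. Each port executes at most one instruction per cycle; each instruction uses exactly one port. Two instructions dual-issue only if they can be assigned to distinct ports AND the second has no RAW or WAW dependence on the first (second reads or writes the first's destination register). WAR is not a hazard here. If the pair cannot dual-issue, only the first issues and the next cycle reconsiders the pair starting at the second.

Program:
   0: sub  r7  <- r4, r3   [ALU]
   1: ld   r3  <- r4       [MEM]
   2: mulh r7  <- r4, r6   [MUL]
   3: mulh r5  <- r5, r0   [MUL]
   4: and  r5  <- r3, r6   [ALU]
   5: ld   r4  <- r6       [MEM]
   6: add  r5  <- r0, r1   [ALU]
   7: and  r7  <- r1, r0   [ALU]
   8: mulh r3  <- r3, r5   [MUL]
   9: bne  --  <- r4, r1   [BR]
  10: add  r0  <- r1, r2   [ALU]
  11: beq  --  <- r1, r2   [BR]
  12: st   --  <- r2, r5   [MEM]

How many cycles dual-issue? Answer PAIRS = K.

PAIRS = 5

0. sub/ld @i0&i1  | dual
1. mulh @i2  | no-port MUL/MUL
2. mulh @i3  | WAW r5
3. and/ld @i4&i5  | dual
4. add/and @i6&i7  | dual
5. mulh @i8  | no-port MUL/BR
6. bne/add @i9&i10  | dual
7. beq/st @i11&i12  | dual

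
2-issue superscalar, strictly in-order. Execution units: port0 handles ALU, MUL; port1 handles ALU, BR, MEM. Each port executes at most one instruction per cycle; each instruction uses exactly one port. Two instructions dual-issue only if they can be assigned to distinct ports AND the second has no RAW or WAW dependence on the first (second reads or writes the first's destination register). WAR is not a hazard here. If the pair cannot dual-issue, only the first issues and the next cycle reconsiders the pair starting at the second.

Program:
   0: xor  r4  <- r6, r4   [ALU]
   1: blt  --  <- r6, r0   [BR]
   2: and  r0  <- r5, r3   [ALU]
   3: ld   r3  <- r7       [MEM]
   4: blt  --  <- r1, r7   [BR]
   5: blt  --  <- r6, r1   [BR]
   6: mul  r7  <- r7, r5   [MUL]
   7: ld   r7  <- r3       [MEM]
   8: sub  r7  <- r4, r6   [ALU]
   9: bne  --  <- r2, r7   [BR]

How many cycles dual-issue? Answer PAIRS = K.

PAIRS = 3

#0 head=0: xor.ALU/blt.BR i0,i1 dual
#1 head=2: and.ALU/ld.MEM i2,i3 dual
#2 head=4: blt.BR i4 no-port BR/BR
#3 head=5: blt.BR/mul.MUL i5,i6 dual
#4 head=7: ld.MEM i7 WAW r7
#5 head=8: sub.ALU i8 RAW r7
#6 head=9: bne.BR i9 tail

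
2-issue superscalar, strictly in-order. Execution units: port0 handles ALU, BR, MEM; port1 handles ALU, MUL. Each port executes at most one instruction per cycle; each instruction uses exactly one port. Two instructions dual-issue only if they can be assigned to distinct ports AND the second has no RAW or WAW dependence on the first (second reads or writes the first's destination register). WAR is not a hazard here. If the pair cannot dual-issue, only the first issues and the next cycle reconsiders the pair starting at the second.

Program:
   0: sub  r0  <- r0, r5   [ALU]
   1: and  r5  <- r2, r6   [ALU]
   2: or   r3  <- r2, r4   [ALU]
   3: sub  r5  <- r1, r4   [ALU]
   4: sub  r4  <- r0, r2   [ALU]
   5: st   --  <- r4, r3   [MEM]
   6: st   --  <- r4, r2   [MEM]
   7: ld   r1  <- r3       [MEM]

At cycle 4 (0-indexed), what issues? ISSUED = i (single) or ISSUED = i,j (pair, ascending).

#0 head=0: sub;and i0,i1 2-wide
#1 head=2: or;sub i2,i3 2-wide
#2 head=4: sub i4 RAW r4
#3 head=5: st i5 no-port MEM/MEM
#4 head=6: st i6 no-port MEM/MEM
#5 head=7: ld i7 tail

ISSUED = 6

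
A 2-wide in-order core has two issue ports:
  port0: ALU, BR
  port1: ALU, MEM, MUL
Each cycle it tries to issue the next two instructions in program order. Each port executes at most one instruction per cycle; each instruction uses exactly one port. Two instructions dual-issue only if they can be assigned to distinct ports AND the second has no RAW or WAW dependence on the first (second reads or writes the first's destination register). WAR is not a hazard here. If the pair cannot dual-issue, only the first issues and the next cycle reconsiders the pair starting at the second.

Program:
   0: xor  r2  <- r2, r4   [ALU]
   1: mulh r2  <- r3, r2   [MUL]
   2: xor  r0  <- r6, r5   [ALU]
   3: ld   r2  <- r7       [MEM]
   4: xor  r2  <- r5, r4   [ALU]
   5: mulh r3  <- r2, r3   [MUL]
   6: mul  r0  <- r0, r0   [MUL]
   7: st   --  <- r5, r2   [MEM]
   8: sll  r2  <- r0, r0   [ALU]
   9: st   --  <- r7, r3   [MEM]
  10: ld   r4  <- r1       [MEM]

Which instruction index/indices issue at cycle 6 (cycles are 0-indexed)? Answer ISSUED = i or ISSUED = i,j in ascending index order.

ISSUED = 7,8

c0: i0 xor.ALU  RAW+WAW r2
c1: i1&i2 mulh.MUL;xor.ALU  2-wide
c2: i3 ld.MEM  WAW r2
c3: i4 xor.ALU  RAW r2
c4: i5 mulh.MUL  no-port MUL/MUL
c5: i6 mul.MUL  no-port MUL/MEM
c6: i7&i8 st.MEM;sll.ALU  2-wide
c7: i9 st.MEM  no-port MEM/MEM
c8: i10 ld.MEM  tail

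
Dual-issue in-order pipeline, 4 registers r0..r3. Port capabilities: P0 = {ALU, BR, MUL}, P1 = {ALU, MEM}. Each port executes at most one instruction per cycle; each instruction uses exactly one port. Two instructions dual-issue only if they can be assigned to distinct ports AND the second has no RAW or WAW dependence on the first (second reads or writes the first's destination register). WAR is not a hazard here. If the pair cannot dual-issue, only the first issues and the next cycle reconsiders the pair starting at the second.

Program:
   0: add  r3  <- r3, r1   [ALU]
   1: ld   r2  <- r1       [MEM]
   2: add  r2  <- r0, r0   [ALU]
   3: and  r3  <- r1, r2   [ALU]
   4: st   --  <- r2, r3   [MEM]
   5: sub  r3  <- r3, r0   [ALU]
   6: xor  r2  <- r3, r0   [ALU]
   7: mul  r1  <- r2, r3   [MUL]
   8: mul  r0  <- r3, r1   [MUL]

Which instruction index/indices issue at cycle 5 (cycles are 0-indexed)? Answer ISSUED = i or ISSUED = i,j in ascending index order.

ISSUED = 7

0. add/ld @i0+i1  | dual
1. add @i2  | RAW r2
2. and @i3  | RAW r3
3. st/sub @i4+i5  | dual
4. xor @i6  | RAW r2
5. mul @i7  | no-port MUL/MUL
6. mul @i8  | tail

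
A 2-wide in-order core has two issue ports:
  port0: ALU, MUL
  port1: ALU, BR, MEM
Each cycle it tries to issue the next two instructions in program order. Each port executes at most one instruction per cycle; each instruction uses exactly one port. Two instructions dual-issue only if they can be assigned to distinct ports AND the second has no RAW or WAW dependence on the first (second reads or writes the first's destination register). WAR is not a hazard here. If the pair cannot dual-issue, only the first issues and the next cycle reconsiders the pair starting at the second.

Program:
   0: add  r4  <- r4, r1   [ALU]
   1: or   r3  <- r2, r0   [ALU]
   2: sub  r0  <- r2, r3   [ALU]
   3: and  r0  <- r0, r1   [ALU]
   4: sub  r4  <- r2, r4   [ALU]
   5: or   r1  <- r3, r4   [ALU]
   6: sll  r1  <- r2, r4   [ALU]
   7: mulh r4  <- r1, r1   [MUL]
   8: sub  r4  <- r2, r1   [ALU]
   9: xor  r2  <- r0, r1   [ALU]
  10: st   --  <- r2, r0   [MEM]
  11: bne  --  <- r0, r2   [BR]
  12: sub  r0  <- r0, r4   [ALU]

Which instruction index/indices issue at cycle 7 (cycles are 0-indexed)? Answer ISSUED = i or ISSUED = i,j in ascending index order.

[0] i0&i1  add or  -- 2-wide
[1] i2  sub  -- RAW+WAW r0
[2] i3&i4  and sub  -- 2-wide
[3] i5  or  -- WAW r1
[4] i6  sll  -- RAW r1
[5] i7  mulh  -- WAW r4
[6] i8&i9  sub xor  -- 2-wide
[7] i10  st  -- no-port MEM/BR
[8] i11&i12  bne sub  -- 2-wide

ISSUED = 10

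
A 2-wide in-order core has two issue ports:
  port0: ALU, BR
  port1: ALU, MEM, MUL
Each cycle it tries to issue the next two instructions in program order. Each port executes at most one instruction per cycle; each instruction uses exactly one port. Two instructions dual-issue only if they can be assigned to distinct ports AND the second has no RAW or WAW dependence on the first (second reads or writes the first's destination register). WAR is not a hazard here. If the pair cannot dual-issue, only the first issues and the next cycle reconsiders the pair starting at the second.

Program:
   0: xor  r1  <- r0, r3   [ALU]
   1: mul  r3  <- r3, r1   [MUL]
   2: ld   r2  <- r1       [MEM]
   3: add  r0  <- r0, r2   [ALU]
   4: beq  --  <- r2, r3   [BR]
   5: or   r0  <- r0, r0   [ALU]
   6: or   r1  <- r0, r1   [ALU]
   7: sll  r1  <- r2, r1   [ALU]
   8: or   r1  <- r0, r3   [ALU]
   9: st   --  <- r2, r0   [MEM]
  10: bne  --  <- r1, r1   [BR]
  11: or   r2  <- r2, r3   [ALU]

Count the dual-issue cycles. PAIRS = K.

PAIRS = 3

0. xor @i0  | RAW r1
1. mul @i1  | no-port MUL/MEM
2. ld @i2  | RAW r2
3. add/beq @i3&i4  | pair
4. or @i5  | RAW r0
5. or @i6  | RAW+WAW r1
6. sll @i7  | WAW r1
7. or/st @i8&i9  | pair
8. bne/or @i10&i11  | pair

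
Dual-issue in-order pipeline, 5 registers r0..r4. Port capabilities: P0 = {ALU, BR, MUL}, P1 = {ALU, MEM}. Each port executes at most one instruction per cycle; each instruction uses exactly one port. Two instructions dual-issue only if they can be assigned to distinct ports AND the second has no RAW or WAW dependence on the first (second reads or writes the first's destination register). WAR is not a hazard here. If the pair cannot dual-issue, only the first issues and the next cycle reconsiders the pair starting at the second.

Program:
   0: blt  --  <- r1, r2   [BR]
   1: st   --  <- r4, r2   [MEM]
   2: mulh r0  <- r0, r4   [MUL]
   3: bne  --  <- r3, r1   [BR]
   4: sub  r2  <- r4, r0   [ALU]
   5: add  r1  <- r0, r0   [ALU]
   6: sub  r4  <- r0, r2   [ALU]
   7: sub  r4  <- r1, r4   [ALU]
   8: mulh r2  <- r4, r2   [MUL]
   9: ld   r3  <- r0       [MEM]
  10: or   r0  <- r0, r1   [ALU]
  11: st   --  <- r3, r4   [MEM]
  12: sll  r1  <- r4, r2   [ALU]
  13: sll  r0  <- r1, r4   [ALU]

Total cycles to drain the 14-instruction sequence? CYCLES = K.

CYCLES = 9

t=0 i0,i1:blt.BR+st.MEM ; dual
t=1 i2:mulh.MUL ; no-port MUL/BR
t=2 i3,i4:bne.BR+sub.ALU ; dual
t=3 i5,i6:add.ALU+sub.ALU ; dual
t=4 i7:sub.ALU ; RAW r4
t=5 i8,i9:mulh.MUL+ld.MEM ; dual
t=6 i10,i11:or.ALU+st.MEM ; dual
t=7 i12:sll.ALU ; RAW r1
t=8 i13:sll.ALU ; tail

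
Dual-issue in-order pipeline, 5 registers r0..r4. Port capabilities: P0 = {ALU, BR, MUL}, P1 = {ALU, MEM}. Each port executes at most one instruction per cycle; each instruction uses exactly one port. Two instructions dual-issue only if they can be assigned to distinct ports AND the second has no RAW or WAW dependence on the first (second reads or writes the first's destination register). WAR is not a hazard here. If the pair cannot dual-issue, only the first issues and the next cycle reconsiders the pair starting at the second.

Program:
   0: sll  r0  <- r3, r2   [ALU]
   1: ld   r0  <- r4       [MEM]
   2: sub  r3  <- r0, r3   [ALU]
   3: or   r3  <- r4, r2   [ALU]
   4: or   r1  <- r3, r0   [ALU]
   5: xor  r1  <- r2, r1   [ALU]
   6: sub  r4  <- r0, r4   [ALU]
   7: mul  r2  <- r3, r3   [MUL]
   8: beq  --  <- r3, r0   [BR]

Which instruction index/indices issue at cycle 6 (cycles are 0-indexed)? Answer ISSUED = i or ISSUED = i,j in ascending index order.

[0] i0  sll  -- WAW r0
[1] i1  ld  -- RAW r0
[2] i2  sub  -- WAW r3
[3] i3  or  -- RAW r3
[4] i4  or  -- RAW+WAW r1
[5] i5&i6  xor sub  -- 2-wide
[6] i7  mul  -- no-port MUL/BR
[7] i8  beq  -- tail

ISSUED = 7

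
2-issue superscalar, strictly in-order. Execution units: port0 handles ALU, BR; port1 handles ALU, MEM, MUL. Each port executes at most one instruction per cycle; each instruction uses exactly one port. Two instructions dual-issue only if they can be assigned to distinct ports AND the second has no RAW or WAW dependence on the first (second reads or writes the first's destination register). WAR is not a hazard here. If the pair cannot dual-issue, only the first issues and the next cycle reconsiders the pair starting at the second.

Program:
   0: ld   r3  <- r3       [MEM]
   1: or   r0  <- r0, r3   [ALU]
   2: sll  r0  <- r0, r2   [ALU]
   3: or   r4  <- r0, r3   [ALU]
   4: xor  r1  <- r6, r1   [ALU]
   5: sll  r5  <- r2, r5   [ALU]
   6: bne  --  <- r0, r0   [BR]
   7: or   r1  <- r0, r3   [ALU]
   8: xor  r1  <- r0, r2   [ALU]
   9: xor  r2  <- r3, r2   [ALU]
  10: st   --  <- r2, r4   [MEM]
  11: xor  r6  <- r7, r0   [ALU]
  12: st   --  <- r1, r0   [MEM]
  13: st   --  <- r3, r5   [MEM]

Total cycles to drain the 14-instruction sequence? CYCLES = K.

CYCLES = 10

  cy0 -> i0 (ld.MEM) RAW r3
  cy1 -> i1 (or.ALU) RAW+WAW r0
  cy2 -> i2 (sll.ALU) RAW r0
  cy3 -> i3+i4 (or.ALU;xor.ALU) 2-wide
  cy4 -> i5+i6 (sll.ALU;bne.BR) 2-wide
  cy5 -> i7 (or.ALU) WAW r1
  cy6 -> i8+i9 (xor.ALU;xor.ALU) 2-wide
  cy7 -> i10+i11 (st.MEM;xor.ALU) 2-wide
  cy8 -> i12 (st.MEM) no-port MEM/MEM
  cy9 -> i13 (st.MEM) tail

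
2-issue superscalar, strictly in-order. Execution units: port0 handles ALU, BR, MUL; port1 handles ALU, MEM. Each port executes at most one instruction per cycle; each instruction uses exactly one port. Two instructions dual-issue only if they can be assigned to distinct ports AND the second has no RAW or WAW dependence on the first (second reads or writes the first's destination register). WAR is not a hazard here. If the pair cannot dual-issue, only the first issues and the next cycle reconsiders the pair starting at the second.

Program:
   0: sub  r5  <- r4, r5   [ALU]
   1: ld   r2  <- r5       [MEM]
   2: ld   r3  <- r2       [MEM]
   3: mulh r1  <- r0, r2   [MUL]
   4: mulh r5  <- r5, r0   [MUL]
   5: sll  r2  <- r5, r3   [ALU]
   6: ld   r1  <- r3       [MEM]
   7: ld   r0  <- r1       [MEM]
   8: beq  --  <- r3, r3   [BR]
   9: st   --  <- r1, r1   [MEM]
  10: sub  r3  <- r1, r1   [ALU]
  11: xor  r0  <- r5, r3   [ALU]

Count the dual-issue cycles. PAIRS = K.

PAIRS = 4

c0: i0 sub  RAW r5
c1: i1 ld  no-port MEM/MEM
c2: i2+i3 ld/mulh  2-wide
c3: i4 mulh  RAW r5
c4: i5+i6 sll/ld  2-wide
c5: i7+i8 ld/beq  2-wide
c6: i9+i10 st/sub  2-wide
c7: i11 xor  tail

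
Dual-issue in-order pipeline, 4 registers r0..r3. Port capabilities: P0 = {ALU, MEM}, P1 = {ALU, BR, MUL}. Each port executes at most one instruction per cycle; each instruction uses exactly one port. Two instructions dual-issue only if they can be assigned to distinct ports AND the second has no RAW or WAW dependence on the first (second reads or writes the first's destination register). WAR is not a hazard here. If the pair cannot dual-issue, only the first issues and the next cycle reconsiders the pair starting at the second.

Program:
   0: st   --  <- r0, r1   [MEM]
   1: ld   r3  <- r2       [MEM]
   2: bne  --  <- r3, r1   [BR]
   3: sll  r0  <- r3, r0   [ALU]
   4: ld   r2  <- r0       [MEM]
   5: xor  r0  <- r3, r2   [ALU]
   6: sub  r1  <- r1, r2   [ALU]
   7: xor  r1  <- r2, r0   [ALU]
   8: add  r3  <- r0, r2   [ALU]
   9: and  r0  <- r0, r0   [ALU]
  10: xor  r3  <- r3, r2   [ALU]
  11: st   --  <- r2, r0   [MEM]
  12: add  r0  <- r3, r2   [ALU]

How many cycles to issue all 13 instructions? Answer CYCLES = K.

[0] i0  st.MEM  -- no-port MEM/MEM
[1] i1  ld.MEM  -- RAW r3
[2] i2+i3  bne.BR/sll.ALU  -- dual
[3] i4  ld.MEM  -- RAW r2
[4] i5+i6  xor.ALU/sub.ALU  -- dual
[5] i7+i8  xor.ALU/add.ALU  -- dual
[6] i9+i10  and.ALU/xor.ALU  -- dual
[7] i11+i12  st.MEM/add.ALU  -- dual

CYCLES = 8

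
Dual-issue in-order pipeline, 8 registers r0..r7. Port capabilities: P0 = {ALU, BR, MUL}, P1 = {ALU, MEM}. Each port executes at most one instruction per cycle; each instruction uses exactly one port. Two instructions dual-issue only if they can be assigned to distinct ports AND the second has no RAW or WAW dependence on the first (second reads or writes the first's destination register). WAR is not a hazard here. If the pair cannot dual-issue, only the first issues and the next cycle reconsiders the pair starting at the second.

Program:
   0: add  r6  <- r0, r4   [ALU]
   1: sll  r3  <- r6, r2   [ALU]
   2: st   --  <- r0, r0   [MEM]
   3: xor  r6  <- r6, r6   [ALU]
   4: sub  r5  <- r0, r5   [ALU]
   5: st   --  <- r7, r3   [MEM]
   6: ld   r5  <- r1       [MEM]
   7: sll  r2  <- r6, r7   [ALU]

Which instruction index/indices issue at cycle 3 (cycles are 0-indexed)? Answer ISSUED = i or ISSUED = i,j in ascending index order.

0. add.ALU @i0  | RAW r6
1. sll.ALU st.MEM @i1+i2  | pair
2. xor.ALU sub.ALU @i3+i4  | pair
3. st.MEM @i5  | no-port MEM/MEM
4. ld.MEM sll.ALU @i6+i7  | pair

ISSUED = 5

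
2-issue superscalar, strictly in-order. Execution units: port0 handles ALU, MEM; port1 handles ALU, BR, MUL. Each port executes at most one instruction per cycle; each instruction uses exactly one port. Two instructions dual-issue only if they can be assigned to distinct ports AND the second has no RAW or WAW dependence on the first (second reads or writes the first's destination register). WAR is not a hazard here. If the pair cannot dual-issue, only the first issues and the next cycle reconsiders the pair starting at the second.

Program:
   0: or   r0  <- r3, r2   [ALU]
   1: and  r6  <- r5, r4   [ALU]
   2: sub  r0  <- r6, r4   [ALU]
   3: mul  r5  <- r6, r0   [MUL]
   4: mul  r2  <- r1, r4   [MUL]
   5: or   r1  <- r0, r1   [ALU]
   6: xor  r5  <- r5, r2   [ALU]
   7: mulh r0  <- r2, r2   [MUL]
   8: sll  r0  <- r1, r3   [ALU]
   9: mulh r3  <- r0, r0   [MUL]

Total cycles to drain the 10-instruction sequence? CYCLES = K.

  cy0 -> i0&i1 (or.ALU+and.ALU) 2-wide
  cy1 -> i2 (sub.ALU) RAW r0
  cy2 -> i3 (mul.MUL) no-port MUL/MUL
  cy3 -> i4&i5 (mul.MUL+or.ALU) 2-wide
  cy4 -> i6&i7 (xor.ALU+mulh.MUL) 2-wide
  cy5 -> i8 (sll.ALU) RAW r0
  cy6 -> i9 (mulh.MUL) tail

CYCLES = 7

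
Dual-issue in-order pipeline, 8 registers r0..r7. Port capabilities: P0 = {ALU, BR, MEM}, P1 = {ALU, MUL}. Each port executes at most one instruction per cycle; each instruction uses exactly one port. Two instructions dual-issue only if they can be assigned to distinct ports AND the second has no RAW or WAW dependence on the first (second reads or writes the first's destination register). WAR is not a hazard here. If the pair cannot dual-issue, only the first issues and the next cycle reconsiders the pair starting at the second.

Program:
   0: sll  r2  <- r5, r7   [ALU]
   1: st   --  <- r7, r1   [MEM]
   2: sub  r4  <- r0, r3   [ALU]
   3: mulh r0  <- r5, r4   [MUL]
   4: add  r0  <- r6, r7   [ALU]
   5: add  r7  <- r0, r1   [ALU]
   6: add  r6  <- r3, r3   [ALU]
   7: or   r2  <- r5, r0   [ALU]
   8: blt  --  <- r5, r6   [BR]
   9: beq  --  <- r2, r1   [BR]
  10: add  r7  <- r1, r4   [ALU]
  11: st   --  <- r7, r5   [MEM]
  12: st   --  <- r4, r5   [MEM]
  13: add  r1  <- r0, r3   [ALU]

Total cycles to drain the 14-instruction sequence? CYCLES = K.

0. sll;st @i0&i1  | 2-wide
1. sub @i2  | RAW r4
2. mulh @i3  | WAW r0
3. add @i4  | RAW r0
4. add;add @i5&i6  | 2-wide
5. or;blt @i7&i8  | 2-wide
6. beq;add @i9&i10  | 2-wide
7. st @i11  | no-port MEM/MEM
8. st;add @i12&i13  | 2-wide

CYCLES = 9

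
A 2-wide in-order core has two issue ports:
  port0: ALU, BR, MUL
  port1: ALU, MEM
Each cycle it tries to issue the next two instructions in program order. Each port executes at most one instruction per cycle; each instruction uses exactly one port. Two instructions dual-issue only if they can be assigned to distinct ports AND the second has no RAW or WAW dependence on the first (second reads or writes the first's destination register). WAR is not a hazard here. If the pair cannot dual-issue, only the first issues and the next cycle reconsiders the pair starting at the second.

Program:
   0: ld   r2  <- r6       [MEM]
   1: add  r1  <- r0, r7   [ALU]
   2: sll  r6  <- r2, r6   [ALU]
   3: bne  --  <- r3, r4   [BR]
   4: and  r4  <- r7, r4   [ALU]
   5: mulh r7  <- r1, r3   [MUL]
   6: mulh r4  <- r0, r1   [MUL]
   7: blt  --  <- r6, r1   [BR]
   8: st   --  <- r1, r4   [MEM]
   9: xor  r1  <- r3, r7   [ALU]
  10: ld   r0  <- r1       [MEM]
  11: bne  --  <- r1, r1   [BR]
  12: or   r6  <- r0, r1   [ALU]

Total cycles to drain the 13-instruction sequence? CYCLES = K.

CYCLES = 8

c0: i0+i1 ld.MEM+add.ALU  2-wide
c1: i2+i3 sll.ALU+bne.BR  2-wide
c2: i4+i5 and.ALU+mulh.MUL  2-wide
c3: i6 mulh.MUL  no-port MUL/BR
c4: i7+i8 blt.BR+st.MEM  2-wide
c5: i9 xor.ALU  RAW r1
c6: i10+i11 ld.MEM+bne.BR  2-wide
c7: i12 or.ALU  tail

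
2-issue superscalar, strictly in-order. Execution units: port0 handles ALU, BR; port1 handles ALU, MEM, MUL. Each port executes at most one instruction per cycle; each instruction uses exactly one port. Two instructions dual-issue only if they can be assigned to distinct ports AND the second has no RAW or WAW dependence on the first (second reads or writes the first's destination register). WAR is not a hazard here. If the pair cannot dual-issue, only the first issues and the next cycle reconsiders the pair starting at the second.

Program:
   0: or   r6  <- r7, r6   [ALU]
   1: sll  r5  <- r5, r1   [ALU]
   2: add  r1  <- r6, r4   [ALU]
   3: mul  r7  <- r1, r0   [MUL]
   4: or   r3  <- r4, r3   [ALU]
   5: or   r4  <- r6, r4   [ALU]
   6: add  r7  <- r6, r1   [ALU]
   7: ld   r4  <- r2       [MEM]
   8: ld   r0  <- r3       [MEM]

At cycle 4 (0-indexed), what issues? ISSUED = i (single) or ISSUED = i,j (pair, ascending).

ISSUED = 7

  cy0 -> i0+i1 (or.ALU+sll.ALU) pair
  cy1 -> i2 (add.ALU) RAW r1
  cy2 -> i3+i4 (mul.MUL+or.ALU) pair
  cy3 -> i5+i6 (or.ALU+add.ALU) pair
  cy4 -> i7 (ld.MEM) no-port MEM/MEM
  cy5 -> i8 (ld.MEM) tail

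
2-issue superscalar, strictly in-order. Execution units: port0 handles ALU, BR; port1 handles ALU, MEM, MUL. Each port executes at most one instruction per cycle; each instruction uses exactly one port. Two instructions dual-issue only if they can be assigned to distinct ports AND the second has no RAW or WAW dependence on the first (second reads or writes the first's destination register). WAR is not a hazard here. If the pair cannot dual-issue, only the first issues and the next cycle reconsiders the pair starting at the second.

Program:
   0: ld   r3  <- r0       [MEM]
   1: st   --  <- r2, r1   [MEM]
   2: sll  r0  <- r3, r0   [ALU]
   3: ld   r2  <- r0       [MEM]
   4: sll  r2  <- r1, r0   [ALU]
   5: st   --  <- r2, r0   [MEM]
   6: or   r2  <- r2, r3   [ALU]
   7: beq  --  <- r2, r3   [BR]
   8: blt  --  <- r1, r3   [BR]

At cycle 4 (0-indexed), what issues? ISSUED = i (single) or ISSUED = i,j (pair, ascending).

ISSUED = 5,6

t=0 i0:ld.MEM ; no-port MEM/MEM
t=1 i1/i2:st.MEM sll.ALU ; 2-wide
t=2 i3:ld.MEM ; WAW r2
t=3 i4:sll.ALU ; RAW r2
t=4 i5/i6:st.MEM or.ALU ; 2-wide
t=5 i7:beq.BR ; no-port BR/BR
t=6 i8:blt.BR ; tail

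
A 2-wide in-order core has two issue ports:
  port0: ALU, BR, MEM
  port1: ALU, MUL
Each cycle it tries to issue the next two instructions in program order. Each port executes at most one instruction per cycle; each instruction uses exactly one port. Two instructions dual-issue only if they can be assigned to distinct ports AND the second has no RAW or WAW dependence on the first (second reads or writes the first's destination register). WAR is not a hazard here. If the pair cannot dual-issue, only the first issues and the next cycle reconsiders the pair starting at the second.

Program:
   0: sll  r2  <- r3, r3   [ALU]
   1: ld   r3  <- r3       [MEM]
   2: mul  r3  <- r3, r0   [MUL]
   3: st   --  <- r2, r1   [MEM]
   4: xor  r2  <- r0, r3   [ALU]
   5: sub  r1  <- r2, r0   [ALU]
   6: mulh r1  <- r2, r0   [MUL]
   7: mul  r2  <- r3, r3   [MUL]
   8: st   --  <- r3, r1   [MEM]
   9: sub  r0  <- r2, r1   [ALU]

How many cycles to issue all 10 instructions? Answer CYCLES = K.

CYCLES = 7

[0] i0&i1  sll/ld  -- pair
[1] i2&i3  mul/st  -- pair
[2] i4  xor  -- RAW r2
[3] i5  sub  -- WAW r1
[4] i6  mulh  -- no-port MUL/MUL
[5] i7&i8  mul/st  -- pair
[6] i9  sub  -- tail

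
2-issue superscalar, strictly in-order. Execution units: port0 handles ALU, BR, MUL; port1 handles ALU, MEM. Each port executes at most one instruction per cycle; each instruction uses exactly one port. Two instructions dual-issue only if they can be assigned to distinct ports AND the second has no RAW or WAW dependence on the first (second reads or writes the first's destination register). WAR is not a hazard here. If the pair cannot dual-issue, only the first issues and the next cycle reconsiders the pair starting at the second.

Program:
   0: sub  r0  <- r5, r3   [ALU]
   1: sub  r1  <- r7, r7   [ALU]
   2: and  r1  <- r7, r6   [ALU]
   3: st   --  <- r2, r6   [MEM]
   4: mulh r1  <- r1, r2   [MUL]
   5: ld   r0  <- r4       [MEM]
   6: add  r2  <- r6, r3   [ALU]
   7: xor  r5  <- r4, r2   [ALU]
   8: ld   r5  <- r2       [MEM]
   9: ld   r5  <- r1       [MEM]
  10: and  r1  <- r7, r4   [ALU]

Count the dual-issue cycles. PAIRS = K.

0. sub sub @i0&i1  | dual
1. and st @i2&i3  | dual
2. mulh ld @i4&i5  | dual
3. add @i6  | RAW r2
4. xor @i7  | WAW r5
5. ld @i8  | no-port MEM/MEM
6. ld and @i9&i10  | dual

PAIRS = 4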